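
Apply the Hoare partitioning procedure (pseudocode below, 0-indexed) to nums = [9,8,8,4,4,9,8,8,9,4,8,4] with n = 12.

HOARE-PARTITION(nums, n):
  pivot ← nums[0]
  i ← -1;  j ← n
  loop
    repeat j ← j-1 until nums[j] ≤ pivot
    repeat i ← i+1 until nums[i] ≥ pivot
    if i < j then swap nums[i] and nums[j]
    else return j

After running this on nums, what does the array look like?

pivot = nums[0] = 9; i = -1, j = 12
j→11 (nums[11]=4≤9), i→0 (nums[0]=9≥9); i<j, swap → [4,8,8,4,4,9,8,8,9,4,8,9]
j→10 (nums[10]=8≤9), i→5 (nums[5]=9≥9); i<j, swap → [4,8,8,4,4,8,8,8,9,4,9,9]
j→9 (nums[9]=4≤9), i→8 (nums[8]=9≥9); i<j, swap → [4,8,8,4,4,8,8,8,4,9,9,9]
j→8, i→9; i≥j, return j=8. nums = [4,8,8,4,4,8,8,8,4,9,9,9]

[4,8,8,4,4,8,8,8,4,9,9,9]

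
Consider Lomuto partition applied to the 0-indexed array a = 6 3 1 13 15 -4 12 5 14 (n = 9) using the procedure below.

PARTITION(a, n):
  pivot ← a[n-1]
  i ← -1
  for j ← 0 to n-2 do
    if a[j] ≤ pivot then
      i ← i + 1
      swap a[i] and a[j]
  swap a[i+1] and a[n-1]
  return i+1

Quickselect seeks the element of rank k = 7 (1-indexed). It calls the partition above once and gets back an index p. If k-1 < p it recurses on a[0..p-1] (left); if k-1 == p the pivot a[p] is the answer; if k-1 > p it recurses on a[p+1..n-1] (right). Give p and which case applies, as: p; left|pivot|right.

7; left

pivot = a[8] = 14; i = -1
j=0: a[0]=6 ≤ 14 → i=0, swap a[0],a[0] (no change) → 6 3 1 13 15 -4 12 5 14
j=1: a[1]=3 ≤ 14 → i=1, swap a[1],a[1] (no change) → 6 3 1 13 15 -4 12 5 14
j=2: a[2]=1 ≤ 14 → i=2, swap a[2],a[2] (no change) → 6 3 1 13 15 -4 12 5 14
j=3: a[3]=13 ≤ 14 → i=3, swap a[3],a[3] (no change) → 6 3 1 13 15 -4 12 5 14
j=4: a[4]=15 > 14 → no swap
j=5: a[5]=-4 ≤ 14 → i=4, swap a[4],a[5] → 6 3 1 13 -4 15 12 5 14
j=6: a[6]=12 ≤ 14 → i=5, swap a[5],a[6] → 6 3 1 13 -4 12 15 5 14
j=7: a[7]=5 ≤ 14 → i=6, swap a[6],a[7] → 6 3 1 13 -4 12 5 15 14
final swap a[7],a[8] → 6 3 1 13 -4 12 5 14 15; return 7
p = 7; k-1 = 6 < 7 ⇒ left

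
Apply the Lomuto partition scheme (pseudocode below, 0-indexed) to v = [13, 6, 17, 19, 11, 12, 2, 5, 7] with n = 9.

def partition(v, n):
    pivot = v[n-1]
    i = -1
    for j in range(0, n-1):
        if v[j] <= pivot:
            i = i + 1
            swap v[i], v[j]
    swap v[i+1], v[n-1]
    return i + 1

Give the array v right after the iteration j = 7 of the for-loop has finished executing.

[6, 2, 5, 19, 11, 12, 13, 17, 7]

pivot=7, i=-1
j=0: 13>7, skip
j=1: 6≤7, i=0, swap(0,1) ⇒ [6, 13, 17, 19, 11, 12, 2, 5, 7]
j=2: 17>7, skip
j=3: 19>7, skip
j=4: 11>7, skip
j=5: 12>7, skip
j=6: 2≤7, i=1, swap(1,6) ⇒ [6, 2, 17, 19, 11, 12, 13, 5, 7]
j=7: 5≤7, i=2, swap(2,7) ⇒ [6, 2, 5, 19, 11, 12, 13, 17, 7]
(after j=7) v = [6, 2, 5, 19, 11, 12, 13, 17, 7]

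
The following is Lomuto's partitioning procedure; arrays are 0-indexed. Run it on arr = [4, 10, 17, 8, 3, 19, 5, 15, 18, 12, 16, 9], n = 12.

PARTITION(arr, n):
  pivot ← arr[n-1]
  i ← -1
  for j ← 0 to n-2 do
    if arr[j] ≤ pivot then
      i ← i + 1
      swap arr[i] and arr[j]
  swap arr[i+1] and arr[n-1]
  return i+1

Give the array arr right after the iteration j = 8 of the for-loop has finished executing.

pivot = arr[11] = 9; i = -1
j=0: arr[0]=4 ≤ 9 → i=0, swap arr[0],arr[0] (no change) → [4, 10, 17, 8, 3, 19, 5, 15, 18, 12, 16, 9]
j=1: arr[1]=10 > 9 → no swap
j=2: arr[2]=17 > 9 → no swap
j=3: arr[3]=8 ≤ 9 → i=1, swap arr[1],arr[3] → [4, 8, 17, 10, 3, 19, 5, 15, 18, 12, 16, 9]
j=4: arr[4]=3 ≤ 9 → i=2, swap arr[2],arr[4] → [4, 8, 3, 10, 17, 19, 5, 15, 18, 12, 16, 9]
j=5: arr[5]=19 > 9 → no swap
j=6: arr[6]=5 ≤ 9 → i=3, swap arr[3],arr[6] → [4, 8, 3, 5, 17, 19, 10, 15, 18, 12, 16, 9]
j=7: arr[7]=15 > 9 → no swap
j=8: arr[8]=18 > 9 → no swap
(after j=8) arr = [4, 8, 3, 5, 17, 19, 10, 15, 18, 12, 16, 9]

[4, 8, 3, 5, 17, 19, 10, 15, 18, 12, 16, 9]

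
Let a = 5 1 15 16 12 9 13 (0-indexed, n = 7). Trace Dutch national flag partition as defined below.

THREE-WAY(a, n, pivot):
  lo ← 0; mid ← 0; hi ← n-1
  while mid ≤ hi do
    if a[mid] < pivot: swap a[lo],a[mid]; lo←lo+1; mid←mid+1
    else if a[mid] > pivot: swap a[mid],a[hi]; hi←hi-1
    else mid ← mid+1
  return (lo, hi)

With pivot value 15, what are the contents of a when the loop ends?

lo=0 mid=0 hi=6
5<15: swap(0,0), lo=1 mid=1 ⇒ 5 1 15 16 12 9 13
1<15: swap(1,1), lo=2 mid=2 ⇒ 5 1 15 16 12 9 13
15=15: mid=3
16>15: swap(3,6), hi=5 ⇒ 5 1 15 13 12 9 16
13<15: swap(2,3), lo=3 mid=4 ⇒ 5 1 13 15 12 9 16
12<15: swap(3,4), lo=4 mid=5 ⇒ 5 1 13 12 15 9 16
9<15: swap(4,5), lo=5 mid=6 ⇒ 5 1 13 12 9 15 16
done. lo=5 hi=5; a=5 1 13 12 9 15 16

5 1 13 12 9 15 16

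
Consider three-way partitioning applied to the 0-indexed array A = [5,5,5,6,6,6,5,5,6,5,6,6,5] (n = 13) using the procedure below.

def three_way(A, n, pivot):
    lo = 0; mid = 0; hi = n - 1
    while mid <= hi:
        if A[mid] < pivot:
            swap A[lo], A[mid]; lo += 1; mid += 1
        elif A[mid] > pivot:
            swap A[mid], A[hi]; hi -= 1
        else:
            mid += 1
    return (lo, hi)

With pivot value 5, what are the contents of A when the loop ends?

lo=0 mid=0 hi=12
5=5: mid=1
5=5: mid=2
5=5: mid=3
6>5: swap(3,12), hi=11 ⇒ [5,5,5,5,6,6,5,5,6,5,6,6,6]
5=5: mid=4
6>5: swap(4,11), hi=10 ⇒ [5,5,5,5,6,6,5,5,6,5,6,6,6]
6>5: swap(4,10), hi=9 ⇒ [5,5,5,5,6,6,5,5,6,5,6,6,6]
6>5: swap(4,9), hi=8 ⇒ [5,5,5,5,5,6,5,5,6,6,6,6,6]
5=5: mid=5
6>5: swap(5,8), hi=7 ⇒ [5,5,5,5,5,6,5,5,6,6,6,6,6]
6>5: swap(5,7), hi=6 ⇒ [5,5,5,5,5,5,5,6,6,6,6,6,6]
5=5: mid=6
5=5: mid=7
done. lo=0 hi=6; A=[5,5,5,5,5,5,5,6,6,6,6,6,6]

[5,5,5,5,5,5,5,6,6,6,6,6,6]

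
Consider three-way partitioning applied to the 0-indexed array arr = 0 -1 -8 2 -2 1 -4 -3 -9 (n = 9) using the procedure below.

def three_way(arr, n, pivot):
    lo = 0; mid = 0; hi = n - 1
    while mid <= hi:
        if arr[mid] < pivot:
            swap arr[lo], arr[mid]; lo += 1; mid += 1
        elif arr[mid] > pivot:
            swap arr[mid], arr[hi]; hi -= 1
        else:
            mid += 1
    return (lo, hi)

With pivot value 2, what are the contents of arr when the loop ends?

pivot = 2; lo=0, mid=0, hi=8
arr[mid]=0<2: swap arr[0],arr[0]; lo=1,mid=1 → 0 -1 -8 2 -2 1 -4 -3 -9
arr[mid]=-1<2: swap arr[1],arr[1]; lo=2,mid=2 → 0 -1 -8 2 -2 1 -4 -3 -9
arr[mid]=-8<2: swap arr[2],arr[2]; lo=3,mid=3 → 0 -1 -8 2 -2 1 -4 -3 -9
arr[mid]=2=2: mid=4
arr[mid]=-2<2: swap arr[3],arr[4]; lo=4,mid=5 → 0 -1 -8 -2 2 1 -4 -3 -9
arr[mid]=1<2: swap arr[4],arr[5]; lo=5,mid=6 → 0 -1 -8 -2 1 2 -4 -3 -9
arr[mid]=-4<2: swap arr[5],arr[6]; lo=6,mid=7 → 0 -1 -8 -2 1 -4 2 -3 -9
arr[mid]=-3<2: swap arr[6],arr[7]; lo=7,mid=8 → 0 -1 -8 -2 1 -4 -3 2 -9
arr[mid]=-9<2: swap arr[7],arr[8]; lo=8,mid=9 → 0 -1 -8 -2 1 -4 -3 -9 2
end: lo=8, hi=8; arr = 0 -1 -8 -2 1 -4 -3 -9 2

0 -1 -8 -2 1 -4 -3 -9 2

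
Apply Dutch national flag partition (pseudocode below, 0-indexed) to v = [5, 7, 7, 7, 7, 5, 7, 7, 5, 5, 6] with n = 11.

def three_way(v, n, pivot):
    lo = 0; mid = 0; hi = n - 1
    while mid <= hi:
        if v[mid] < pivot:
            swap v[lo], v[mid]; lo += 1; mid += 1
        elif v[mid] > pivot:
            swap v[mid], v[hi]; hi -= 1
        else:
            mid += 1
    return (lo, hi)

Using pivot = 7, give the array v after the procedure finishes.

lo=0 mid=0 hi=10
5<7: swap(0,0), lo=1 mid=1 ⇒ [5, 7, 7, 7, 7, 5, 7, 7, 5, 5, 6]
7=7: mid=2
7=7: mid=3
7=7: mid=4
7=7: mid=5
5<7: swap(1,5), lo=2 mid=6 ⇒ [5, 5, 7, 7, 7, 7, 7, 7, 5, 5, 6]
7=7: mid=7
7=7: mid=8
5<7: swap(2,8), lo=3 mid=9 ⇒ [5, 5, 5, 7, 7, 7, 7, 7, 7, 5, 6]
5<7: swap(3,9), lo=4 mid=10 ⇒ [5, 5, 5, 5, 7, 7, 7, 7, 7, 7, 6]
6<7: swap(4,10), lo=5 mid=11 ⇒ [5, 5, 5, 5, 6, 7, 7, 7, 7, 7, 7]
done. lo=5 hi=10; v=[5, 5, 5, 5, 6, 7, 7, 7, 7, 7, 7]

[5, 5, 5, 5, 6, 7, 7, 7, 7, 7, 7]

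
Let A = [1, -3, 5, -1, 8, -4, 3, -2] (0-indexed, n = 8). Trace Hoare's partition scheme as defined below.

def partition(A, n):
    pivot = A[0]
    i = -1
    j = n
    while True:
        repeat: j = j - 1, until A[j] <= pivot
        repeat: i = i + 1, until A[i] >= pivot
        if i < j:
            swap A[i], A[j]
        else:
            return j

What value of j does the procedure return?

pivot = A[0] = 1; i = -1, j = 8
j→7 (A[7]=-2≤1), i→0 (A[0]=1≥1); i<j, swap → [-2, -3, 5, -1, 8, -4, 3, 1]
j→5 (A[5]=-4≤1), i→2 (A[2]=5≥1); i<j, swap → [-2, -3, -4, -1, 8, 5, 3, 1]
j→3, i→4; i≥j, return j=3. A = [-2, -3, -4, -1, 8, 5, 3, 1]

3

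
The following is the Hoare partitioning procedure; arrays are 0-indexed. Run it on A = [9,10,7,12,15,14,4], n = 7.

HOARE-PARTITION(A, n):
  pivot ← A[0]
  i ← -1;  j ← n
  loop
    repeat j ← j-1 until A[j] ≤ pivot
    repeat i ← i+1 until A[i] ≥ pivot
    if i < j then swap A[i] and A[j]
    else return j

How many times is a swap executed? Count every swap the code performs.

pivot = A[0] = 9; i = -1, j = 7
j→6 (A[6]=4≤9), i→0 (A[0]=9≥9); i<j, swap → [4,10,7,12,15,14,9]
j→2 (A[2]=7≤9), i→1 (A[1]=10≥9); i<j, swap → [4,7,10,12,15,14,9]
j→1, i→2; i≥j, return j=1. A = [4,7,10,12,15,14,9]

2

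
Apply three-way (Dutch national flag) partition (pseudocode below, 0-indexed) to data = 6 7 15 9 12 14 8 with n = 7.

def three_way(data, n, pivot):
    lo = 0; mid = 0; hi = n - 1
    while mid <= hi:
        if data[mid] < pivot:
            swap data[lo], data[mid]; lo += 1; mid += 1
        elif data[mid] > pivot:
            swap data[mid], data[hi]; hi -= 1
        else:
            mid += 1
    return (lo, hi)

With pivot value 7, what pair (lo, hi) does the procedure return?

lo=0 mid=0 hi=6
6<7: swap(0,0), lo=1 mid=1 ⇒ 6 7 15 9 12 14 8
7=7: mid=2
15>7: swap(2,6), hi=5 ⇒ 6 7 8 9 12 14 15
8>7: swap(2,5), hi=4 ⇒ 6 7 14 9 12 8 15
14>7: swap(2,4), hi=3 ⇒ 6 7 12 9 14 8 15
12>7: swap(2,3), hi=2 ⇒ 6 7 9 12 14 8 15
9>7: swap(2,2), hi=1 ⇒ 6 7 9 12 14 8 15
done. lo=1 hi=1; data=6 7 9 12 14 8 15

(1, 1)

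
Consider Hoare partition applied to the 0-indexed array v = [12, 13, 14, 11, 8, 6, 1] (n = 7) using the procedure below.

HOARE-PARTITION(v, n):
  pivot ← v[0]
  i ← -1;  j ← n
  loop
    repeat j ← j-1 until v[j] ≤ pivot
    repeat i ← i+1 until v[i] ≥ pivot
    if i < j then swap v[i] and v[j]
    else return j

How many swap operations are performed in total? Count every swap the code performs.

pivot=12
j stops at 6 (1), i stops at 0 (12); swap ⇒ [1, 13, 14, 11, 8, 6, 12]
j stops at 5 (6), i stops at 1 (13); swap ⇒ [1, 6, 14, 11, 8, 13, 12]
j stops at 4 (8), i stops at 2 (14); swap ⇒ [1, 6, 8, 11, 14, 13, 12]
j stops at 3, i stops at 4; i≥j ⇒ return 3. v=[1, 6, 8, 11, 14, 13, 12]

3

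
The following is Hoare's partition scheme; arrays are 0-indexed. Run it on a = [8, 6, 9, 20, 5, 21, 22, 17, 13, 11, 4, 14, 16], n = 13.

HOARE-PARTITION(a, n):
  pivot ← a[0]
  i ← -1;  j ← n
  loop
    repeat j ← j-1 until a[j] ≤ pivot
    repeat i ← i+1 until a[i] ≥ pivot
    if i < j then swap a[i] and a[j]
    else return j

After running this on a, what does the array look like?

[4, 6, 5, 20, 9, 21, 22, 17, 13, 11, 8, 14, 16]

pivot=8
j stops at 10 (4), i stops at 0 (8); swap ⇒ [4, 6, 9, 20, 5, 21, 22, 17, 13, 11, 8, 14, 16]
j stops at 4 (5), i stops at 2 (9); swap ⇒ [4, 6, 5, 20, 9, 21, 22, 17, 13, 11, 8, 14, 16]
j stops at 2, i stops at 3; i≥j ⇒ return 2. a=[4, 6, 5, 20, 9, 21, 22, 17, 13, 11, 8, 14, 16]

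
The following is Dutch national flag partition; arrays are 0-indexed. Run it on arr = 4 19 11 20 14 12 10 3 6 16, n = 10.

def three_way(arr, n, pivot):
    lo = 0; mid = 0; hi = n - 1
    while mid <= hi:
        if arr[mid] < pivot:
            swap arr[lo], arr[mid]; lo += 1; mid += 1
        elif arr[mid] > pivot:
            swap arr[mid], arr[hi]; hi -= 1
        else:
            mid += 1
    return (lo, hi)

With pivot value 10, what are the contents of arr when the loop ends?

pivot = 10; lo=0, mid=0, hi=9
arr[mid]=4<10: swap arr[0],arr[0]; lo=1,mid=1 → 4 19 11 20 14 12 10 3 6 16
arr[mid]=19>10: swap arr[1],arr[9]; hi=8 → 4 16 11 20 14 12 10 3 6 19
arr[mid]=16>10: swap arr[1],arr[8]; hi=7 → 4 6 11 20 14 12 10 3 16 19
arr[mid]=6<10: swap arr[1],arr[1]; lo=2,mid=2 → 4 6 11 20 14 12 10 3 16 19
arr[mid]=11>10: swap arr[2],arr[7]; hi=6 → 4 6 3 20 14 12 10 11 16 19
arr[mid]=3<10: swap arr[2],arr[2]; lo=3,mid=3 → 4 6 3 20 14 12 10 11 16 19
arr[mid]=20>10: swap arr[3],arr[6]; hi=5 → 4 6 3 10 14 12 20 11 16 19
arr[mid]=10=10: mid=4
arr[mid]=14>10: swap arr[4],arr[5]; hi=4 → 4 6 3 10 12 14 20 11 16 19
arr[mid]=12>10: swap arr[4],arr[4]; hi=3 → 4 6 3 10 12 14 20 11 16 19
end: lo=3, hi=3; arr = 4 6 3 10 12 14 20 11 16 19

4 6 3 10 12 14 20 11 16 19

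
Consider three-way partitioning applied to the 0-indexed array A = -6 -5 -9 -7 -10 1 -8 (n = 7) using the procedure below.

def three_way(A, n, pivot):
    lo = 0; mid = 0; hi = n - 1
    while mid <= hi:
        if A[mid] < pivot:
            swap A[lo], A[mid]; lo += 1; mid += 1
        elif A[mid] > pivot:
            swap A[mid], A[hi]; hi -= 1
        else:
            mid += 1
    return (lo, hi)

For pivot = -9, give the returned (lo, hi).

pivot = -9; lo=0, mid=0, hi=6
A[mid]=-6>-9: swap A[0],A[6]; hi=5 → -8 -5 -9 -7 -10 1 -6
A[mid]=-8>-9: swap A[0],A[5]; hi=4 → 1 -5 -9 -7 -10 -8 -6
A[mid]=1>-9: swap A[0],A[4]; hi=3 → -10 -5 -9 -7 1 -8 -6
A[mid]=-10<-9: swap A[0],A[0]; lo=1,mid=1 → -10 -5 -9 -7 1 -8 -6
A[mid]=-5>-9: swap A[1],A[3]; hi=2 → -10 -7 -9 -5 1 -8 -6
A[mid]=-7>-9: swap A[1],A[2]; hi=1 → -10 -9 -7 -5 1 -8 -6
A[mid]=-9=-9: mid=2
end: lo=1, hi=1; A = -10 -9 -7 -5 1 -8 -6

(1, 1)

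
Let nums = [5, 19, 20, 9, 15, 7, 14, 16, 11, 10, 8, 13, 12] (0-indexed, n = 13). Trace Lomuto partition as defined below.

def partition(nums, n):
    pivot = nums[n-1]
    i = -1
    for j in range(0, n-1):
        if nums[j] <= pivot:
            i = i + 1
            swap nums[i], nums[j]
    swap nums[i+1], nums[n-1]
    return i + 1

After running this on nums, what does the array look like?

pivot = nums[12] = 12; i = -1
j=0: nums[0]=5 ≤ 12 → i=0, swap nums[0],nums[0] (no change) → [5, 19, 20, 9, 15, 7, 14, 16, 11, 10, 8, 13, 12]
j=1: nums[1]=19 > 12 → no swap
j=2: nums[2]=20 > 12 → no swap
j=3: nums[3]=9 ≤ 12 → i=1, swap nums[1],nums[3] → [5, 9, 20, 19, 15, 7, 14, 16, 11, 10, 8, 13, 12]
j=4: nums[4]=15 > 12 → no swap
j=5: nums[5]=7 ≤ 12 → i=2, swap nums[2],nums[5] → [5, 9, 7, 19, 15, 20, 14, 16, 11, 10, 8, 13, 12]
j=6: nums[6]=14 > 12 → no swap
j=7: nums[7]=16 > 12 → no swap
j=8: nums[8]=11 ≤ 12 → i=3, swap nums[3],nums[8] → [5, 9, 7, 11, 15, 20, 14, 16, 19, 10, 8, 13, 12]
j=9: nums[9]=10 ≤ 12 → i=4, swap nums[4],nums[9] → [5, 9, 7, 11, 10, 20, 14, 16, 19, 15, 8, 13, 12]
j=10: nums[10]=8 ≤ 12 → i=5, swap nums[5],nums[10] → [5, 9, 7, 11, 10, 8, 14, 16, 19, 15, 20, 13, 12]
j=11: nums[11]=13 > 12 → no swap
final swap nums[6],nums[12] → [5, 9, 7, 11, 10, 8, 12, 16, 19, 15, 20, 13, 14]; return 6

[5, 9, 7, 11, 10, 8, 12, 16, 19, 15, 20, 13, 14]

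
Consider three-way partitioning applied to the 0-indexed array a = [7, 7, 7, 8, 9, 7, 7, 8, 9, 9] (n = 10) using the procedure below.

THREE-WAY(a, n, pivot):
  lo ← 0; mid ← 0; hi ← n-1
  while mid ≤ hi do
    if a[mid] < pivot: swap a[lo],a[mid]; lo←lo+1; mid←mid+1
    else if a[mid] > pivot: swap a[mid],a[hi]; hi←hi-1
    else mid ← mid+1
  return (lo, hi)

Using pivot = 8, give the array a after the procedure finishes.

[7, 7, 7, 7, 7, 8, 8, 9, 9, 9]

pivot = 8; lo=0, mid=0, hi=9
a[mid]=7<8: swap a[0],a[0]; lo=1,mid=1 → [7, 7, 7, 8, 9, 7, 7, 8, 9, 9]
a[mid]=7<8: swap a[1],a[1]; lo=2,mid=2 → [7, 7, 7, 8, 9, 7, 7, 8, 9, 9]
a[mid]=7<8: swap a[2],a[2]; lo=3,mid=3 → [7, 7, 7, 8, 9, 7, 7, 8, 9, 9]
a[mid]=8=8: mid=4
a[mid]=9>8: swap a[4],a[9]; hi=8 → [7, 7, 7, 8, 9, 7, 7, 8, 9, 9]
a[mid]=9>8: swap a[4],a[8]; hi=7 → [7, 7, 7, 8, 9, 7, 7, 8, 9, 9]
a[mid]=9>8: swap a[4],a[7]; hi=6 → [7, 7, 7, 8, 8, 7, 7, 9, 9, 9]
a[mid]=8=8: mid=5
a[mid]=7<8: swap a[3],a[5]; lo=4,mid=6 → [7, 7, 7, 7, 8, 8, 7, 9, 9, 9]
a[mid]=7<8: swap a[4],a[6]; lo=5,mid=7 → [7, 7, 7, 7, 7, 8, 8, 9, 9, 9]
end: lo=5, hi=6; a = [7, 7, 7, 7, 7, 8, 8, 9, 9, 9]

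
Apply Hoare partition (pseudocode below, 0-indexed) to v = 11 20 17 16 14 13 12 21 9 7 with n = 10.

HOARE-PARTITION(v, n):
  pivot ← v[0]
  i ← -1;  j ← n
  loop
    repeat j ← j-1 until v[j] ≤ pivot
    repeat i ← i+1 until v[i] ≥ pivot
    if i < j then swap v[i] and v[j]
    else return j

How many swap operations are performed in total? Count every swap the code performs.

2

pivot = v[0] = 11; i = -1, j = 10
j→9 (v[9]=7≤11), i→0 (v[0]=11≥11); i<j, swap → 7 20 17 16 14 13 12 21 9 11
j→8 (v[8]=9≤11), i→1 (v[1]=20≥11); i<j, swap → 7 9 17 16 14 13 12 21 20 11
j→1, i→2; i≥j, return j=1. v = 7 9 17 16 14 13 12 21 20 11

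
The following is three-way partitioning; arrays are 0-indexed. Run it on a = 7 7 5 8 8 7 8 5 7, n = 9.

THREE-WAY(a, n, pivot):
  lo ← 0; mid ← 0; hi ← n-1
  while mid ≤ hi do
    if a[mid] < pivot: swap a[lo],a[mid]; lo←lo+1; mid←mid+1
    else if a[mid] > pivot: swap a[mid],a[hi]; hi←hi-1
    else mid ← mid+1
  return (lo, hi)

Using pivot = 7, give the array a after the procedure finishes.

pivot = 7; lo=0, mid=0, hi=8
a[mid]=7=7: mid=1
a[mid]=7=7: mid=2
a[mid]=5<7: swap a[0],a[2]; lo=1,mid=3 → 5 7 7 8 8 7 8 5 7
a[mid]=8>7: swap a[3],a[8]; hi=7 → 5 7 7 7 8 7 8 5 8
a[mid]=7=7: mid=4
a[mid]=8>7: swap a[4],a[7]; hi=6 → 5 7 7 7 5 7 8 8 8
a[mid]=5<7: swap a[1],a[4]; lo=2,mid=5 → 5 5 7 7 7 7 8 8 8
a[mid]=7=7: mid=6
a[mid]=8>7: swap a[6],a[6]; hi=5 → 5 5 7 7 7 7 8 8 8
end: lo=2, hi=5; a = 5 5 7 7 7 7 8 8 8

5 5 7 7 7 7 8 8 8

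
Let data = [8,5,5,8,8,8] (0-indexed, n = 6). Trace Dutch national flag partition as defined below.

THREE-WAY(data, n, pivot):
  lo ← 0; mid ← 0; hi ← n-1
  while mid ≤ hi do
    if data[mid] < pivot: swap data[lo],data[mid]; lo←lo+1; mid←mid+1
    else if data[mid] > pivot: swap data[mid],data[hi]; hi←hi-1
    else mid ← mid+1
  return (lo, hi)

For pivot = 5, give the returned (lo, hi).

(0, 1)

pivot = 5; lo=0, mid=0, hi=5
data[mid]=8>5: swap data[0],data[5]; hi=4 → [8,5,5,8,8,8]
data[mid]=8>5: swap data[0],data[4]; hi=3 → [8,5,5,8,8,8]
data[mid]=8>5: swap data[0],data[3]; hi=2 → [8,5,5,8,8,8]
data[mid]=8>5: swap data[0],data[2]; hi=1 → [5,5,8,8,8,8]
data[mid]=5=5: mid=1
data[mid]=5=5: mid=2
end: lo=0, hi=1; data = [5,5,8,8,8,8]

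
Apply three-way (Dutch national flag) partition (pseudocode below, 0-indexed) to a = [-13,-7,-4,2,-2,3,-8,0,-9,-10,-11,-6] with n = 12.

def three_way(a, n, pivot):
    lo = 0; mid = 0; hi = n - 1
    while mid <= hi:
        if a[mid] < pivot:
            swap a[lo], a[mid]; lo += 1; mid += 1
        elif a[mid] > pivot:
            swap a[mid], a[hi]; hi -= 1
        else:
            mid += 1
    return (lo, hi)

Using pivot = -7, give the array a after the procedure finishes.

pivot = -7; lo=0, mid=0, hi=11
a[mid]=-13<-7: swap a[0],a[0]; lo=1,mid=1 → [-13,-7,-4,2,-2,3,-8,0,-9,-10,-11,-6]
a[mid]=-7=-7: mid=2
a[mid]=-4>-7: swap a[2],a[11]; hi=10 → [-13,-7,-6,2,-2,3,-8,0,-9,-10,-11,-4]
a[mid]=-6>-7: swap a[2],a[10]; hi=9 → [-13,-7,-11,2,-2,3,-8,0,-9,-10,-6,-4]
a[mid]=-11<-7: swap a[1],a[2]; lo=2,mid=3 → [-13,-11,-7,2,-2,3,-8,0,-9,-10,-6,-4]
a[mid]=2>-7: swap a[3],a[9]; hi=8 → [-13,-11,-7,-10,-2,3,-8,0,-9,2,-6,-4]
a[mid]=-10<-7: swap a[2],a[3]; lo=3,mid=4 → [-13,-11,-10,-7,-2,3,-8,0,-9,2,-6,-4]
a[mid]=-2>-7: swap a[4],a[8]; hi=7 → [-13,-11,-10,-7,-9,3,-8,0,-2,2,-6,-4]
a[mid]=-9<-7: swap a[3],a[4]; lo=4,mid=5 → [-13,-11,-10,-9,-7,3,-8,0,-2,2,-6,-4]
a[mid]=3>-7: swap a[5],a[7]; hi=6 → [-13,-11,-10,-9,-7,0,-8,3,-2,2,-6,-4]
a[mid]=0>-7: swap a[5],a[6]; hi=5 → [-13,-11,-10,-9,-7,-8,0,3,-2,2,-6,-4]
a[mid]=-8<-7: swap a[4],a[5]; lo=5,mid=6 → [-13,-11,-10,-9,-8,-7,0,3,-2,2,-6,-4]
end: lo=5, hi=5; a = [-13,-11,-10,-9,-8,-7,0,3,-2,2,-6,-4]

[-13,-11,-10,-9,-8,-7,0,3,-2,2,-6,-4]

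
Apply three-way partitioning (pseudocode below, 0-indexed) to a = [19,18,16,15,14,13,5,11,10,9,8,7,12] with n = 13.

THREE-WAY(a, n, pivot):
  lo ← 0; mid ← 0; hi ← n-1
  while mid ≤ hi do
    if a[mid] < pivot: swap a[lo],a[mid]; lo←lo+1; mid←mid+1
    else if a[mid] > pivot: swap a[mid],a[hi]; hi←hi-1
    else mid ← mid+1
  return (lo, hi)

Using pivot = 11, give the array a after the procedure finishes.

lo=0 mid=0 hi=12
19>11: swap(0,12), hi=11 ⇒ [12,18,16,15,14,13,5,11,10,9,8,7,19]
12>11: swap(0,11), hi=10 ⇒ [7,18,16,15,14,13,5,11,10,9,8,12,19]
7<11: swap(0,0), lo=1 mid=1 ⇒ [7,18,16,15,14,13,5,11,10,9,8,12,19]
18>11: swap(1,10), hi=9 ⇒ [7,8,16,15,14,13,5,11,10,9,18,12,19]
8<11: swap(1,1), lo=2 mid=2 ⇒ [7,8,16,15,14,13,5,11,10,9,18,12,19]
16>11: swap(2,9), hi=8 ⇒ [7,8,9,15,14,13,5,11,10,16,18,12,19]
9<11: swap(2,2), lo=3 mid=3 ⇒ [7,8,9,15,14,13,5,11,10,16,18,12,19]
15>11: swap(3,8), hi=7 ⇒ [7,8,9,10,14,13,5,11,15,16,18,12,19]
10<11: swap(3,3), lo=4 mid=4 ⇒ [7,8,9,10,14,13,5,11,15,16,18,12,19]
14>11: swap(4,7), hi=6 ⇒ [7,8,9,10,11,13,5,14,15,16,18,12,19]
11=11: mid=5
13>11: swap(5,6), hi=5 ⇒ [7,8,9,10,11,5,13,14,15,16,18,12,19]
5<11: swap(4,5), lo=5 mid=6 ⇒ [7,8,9,10,5,11,13,14,15,16,18,12,19]
done. lo=5 hi=5; a=[7,8,9,10,5,11,13,14,15,16,18,12,19]

[7,8,9,10,5,11,13,14,15,16,18,12,19]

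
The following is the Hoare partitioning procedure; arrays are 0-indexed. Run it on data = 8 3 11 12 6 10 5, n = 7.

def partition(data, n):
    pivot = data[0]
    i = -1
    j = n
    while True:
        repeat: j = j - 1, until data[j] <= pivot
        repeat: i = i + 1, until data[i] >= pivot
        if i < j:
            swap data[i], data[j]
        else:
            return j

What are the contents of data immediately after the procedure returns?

pivot=8
j stops at 6 (5), i stops at 0 (8); swap ⇒ 5 3 11 12 6 10 8
j stops at 4 (6), i stops at 2 (11); swap ⇒ 5 3 6 12 11 10 8
j stops at 2, i stops at 3; i≥j ⇒ return 2. data=5 3 6 12 11 10 8

5 3 6 12 11 10 8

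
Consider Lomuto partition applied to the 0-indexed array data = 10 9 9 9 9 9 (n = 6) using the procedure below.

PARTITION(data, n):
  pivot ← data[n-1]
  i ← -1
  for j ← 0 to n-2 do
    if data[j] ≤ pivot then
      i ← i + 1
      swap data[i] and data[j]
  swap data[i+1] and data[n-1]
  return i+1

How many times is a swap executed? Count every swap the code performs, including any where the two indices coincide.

5

pivot=9, i=-1
j=0: 10>9, skip
j=1: 9≤9, i=0, swap(0,1) ⇒ 9 10 9 9 9 9
j=2: 9≤9, i=1, swap(1,2) ⇒ 9 9 10 9 9 9
j=3: 9≤9, i=2, swap(2,3) ⇒ 9 9 9 10 9 9
j=4: 9≤9, i=3, swap(3,4) ⇒ 9 9 9 9 10 9
swap(4,5) ⇒ 9 9 9 9 9 10; return 4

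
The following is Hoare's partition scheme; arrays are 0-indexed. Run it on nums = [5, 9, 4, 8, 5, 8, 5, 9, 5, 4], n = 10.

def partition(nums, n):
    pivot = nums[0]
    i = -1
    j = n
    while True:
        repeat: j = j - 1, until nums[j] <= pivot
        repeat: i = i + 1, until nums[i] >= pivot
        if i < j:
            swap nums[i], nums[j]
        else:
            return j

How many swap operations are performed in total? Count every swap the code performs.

3

pivot=5
j stops at 9 (4), i stops at 0 (5); swap ⇒ [4, 9, 4, 8, 5, 8, 5, 9, 5, 5]
j stops at 8 (5), i stops at 1 (9); swap ⇒ [4, 5, 4, 8, 5, 8, 5, 9, 9, 5]
j stops at 6 (5), i stops at 3 (8); swap ⇒ [4, 5, 4, 5, 5, 8, 8, 9, 9, 5]
j stops at 4, i stops at 4; i≥j ⇒ return 4. nums=[4, 5, 4, 5, 5, 8, 8, 9, 9, 5]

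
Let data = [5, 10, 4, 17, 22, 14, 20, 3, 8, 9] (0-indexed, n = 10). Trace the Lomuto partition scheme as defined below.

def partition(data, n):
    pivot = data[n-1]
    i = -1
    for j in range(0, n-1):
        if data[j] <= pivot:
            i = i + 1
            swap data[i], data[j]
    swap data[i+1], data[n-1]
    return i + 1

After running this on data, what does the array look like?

[5, 4, 3, 8, 9, 14, 20, 10, 17, 22]

pivot = data[9] = 9; i = -1
j=0: data[0]=5 ≤ 9 → i=0, swap data[0],data[0] (no change) → [5, 10, 4, 17, 22, 14, 20, 3, 8, 9]
j=1: data[1]=10 > 9 → no swap
j=2: data[2]=4 ≤ 9 → i=1, swap data[1],data[2] → [5, 4, 10, 17, 22, 14, 20, 3, 8, 9]
j=3: data[3]=17 > 9 → no swap
j=4: data[4]=22 > 9 → no swap
j=5: data[5]=14 > 9 → no swap
j=6: data[6]=20 > 9 → no swap
j=7: data[7]=3 ≤ 9 → i=2, swap data[2],data[7] → [5, 4, 3, 17, 22, 14, 20, 10, 8, 9]
j=8: data[8]=8 ≤ 9 → i=3, swap data[3],data[8] → [5, 4, 3, 8, 22, 14, 20, 10, 17, 9]
final swap data[4],data[9] → [5, 4, 3, 8, 9, 14, 20, 10, 17, 22]; return 4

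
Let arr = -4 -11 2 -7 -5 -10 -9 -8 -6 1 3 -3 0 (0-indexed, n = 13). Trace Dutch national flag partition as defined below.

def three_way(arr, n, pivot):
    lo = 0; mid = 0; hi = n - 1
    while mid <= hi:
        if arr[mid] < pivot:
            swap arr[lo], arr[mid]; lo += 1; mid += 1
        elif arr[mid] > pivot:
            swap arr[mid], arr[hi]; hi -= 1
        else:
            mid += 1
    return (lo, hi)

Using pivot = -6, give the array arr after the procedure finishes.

pivot = -6; lo=0, mid=0, hi=12
arr[mid]=-4>-6: swap arr[0],arr[12]; hi=11 → 0 -11 2 -7 -5 -10 -9 -8 -6 1 3 -3 -4
arr[mid]=0>-6: swap arr[0],arr[11]; hi=10 → -3 -11 2 -7 -5 -10 -9 -8 -6 1 3 0 -4
arr[mid]=-3>-6: swap arr[0],arr[10]; hi=9 → 3 -11 2 -7 -5 -10 -9 -8 -6 1 -3 0 -4
arr[mid]=3>-6: swap arr[0],arr[9]; hi=8 → 1 -11 2 -7 -5 -10 -9 -8 -6 3 -3 0 -4
arr[mid]=1>-6: swap arr[0],arr[8]; hi=7 → -6 -11 2 -7 -5 -10 -9 -8 1 3 -3 0 -4
arr[mid]=-6=-6: mid=1
arr[mid]=-11<-6: swap arr[0],arr[1]; lo=1,mid=2 → -11 -6 2 -7 -5 -10 -9 -8 1 3 -3 0 -4
arr[mid]=2>-6: swap arr[2],arr[7]; hi=6 → -11 -6 -8 -7 -5 -10 -9 2 1 3 -3 0 -4
arr[mid]=-8<-6: swap arr[1],arr[2]; lo=2,mid=3 → -11 -8 -6 -7 -5 -10 -9 2 1 3 -3 0 -4
arr[mid]=-7<-6: swap arr[2],arr[3]; lo=3,mid=4 → -11 -8 -7 -6 -5 -10 -9 2 1 3 -3 0 -4
arr[mid]=-5>-6: swap arr[4],arr[6]; hi=5 → -11 -8 -7 -6 -9 -10 -5 2 1 3 -3 0 -4
arr[mid]=-9<-6: swap arr[3],arr[4]; lo=4,mid=5 → -11 -8 -7 -9 -6 -10 -5 2 1 3 -3 0 -4
arr[mid]=-10<-6: swap arr[4],arr[5]; lo=5,mid=6 → -11 -8 -7 -9 -10 -6 -5 2 1 3 -3 0 -4
end: lo=5, hi=5; arr = -11 -8 -7 -9 -10 -6 -5 2 1 3 -3 0 -4

-11 -8 -7 -9 -10 -6 -5 2 1 3 -3 0 -4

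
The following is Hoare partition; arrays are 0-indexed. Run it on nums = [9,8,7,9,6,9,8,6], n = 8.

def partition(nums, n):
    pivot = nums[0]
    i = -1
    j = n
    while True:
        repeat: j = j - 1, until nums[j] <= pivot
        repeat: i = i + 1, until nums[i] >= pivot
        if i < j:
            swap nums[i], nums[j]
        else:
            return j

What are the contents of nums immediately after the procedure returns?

pivot=9
j stops at 7 (6), i stops at 0 (9); swap ⇒ [6,8,7,9,6,9,8,9]
j stops at 6 (8), i stops at 3 (9); swap ⇒ [6,8,7,8,6,9,9,9]
j stops at 5, i stops at 5; i≥j ⇒ return 5. nums=[6,8,7,8,6,9,9,9]

[6,8,7,8,6,9,9,9]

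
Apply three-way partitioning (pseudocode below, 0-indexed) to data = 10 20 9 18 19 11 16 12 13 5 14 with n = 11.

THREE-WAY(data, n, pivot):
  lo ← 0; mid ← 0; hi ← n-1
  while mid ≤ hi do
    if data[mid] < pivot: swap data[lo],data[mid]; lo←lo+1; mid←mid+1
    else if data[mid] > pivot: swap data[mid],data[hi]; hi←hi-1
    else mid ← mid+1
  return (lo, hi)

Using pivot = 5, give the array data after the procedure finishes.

5 9 18 19 11 16 12 13 20 14 10

pivot = 5; lo=0, mid=0, hi=10
data[mid]=10>5: swap data[0],data[10]; hi=9 → 14 20 9 18 19 11 16 12 13 5 10
data[mid]=14>5: swap data[0],data[9]; hi=8 → 5 20 9 18 19 11 16 12 13 14 10
data[mid]=5=5: mid=1
data[mid]=20>5: swap data[1],data[8]; hi=7 → 5 13 9 18 19 11 16 12 20 14 10
data[mid]=13>5: swap data[1],data[7]; hi=6 → 5 12 9 18 19 11 16 13 20 14 10
data[mid]=12>5: swap data[1],data[6]; hi=5 → 5 16 9 18 19 11 12 13 20 14 10
data[mid]=16>5: swap data[1],data[5]; hi=4 → 5 11 9 18 19 16 12 13 20 14 10
data[mid]=11>5: swap data[1],data[4]; hi=3 → 5 19 9 18 11 16 12 13 20 14 10
data[mid]=19>5: swap data[1],data[3]; hi=2 → 5 18 9 19 11 16 12 13 20 14 10
data[mid]=18>5: swap data[1],data[2]; hi=1 → 5 9 18 19 11 16 12 13 20 14 10
data[mid]=9>5: swap data[1],data[1]; hi=0 → 5 9 18 19 11 16 12 13 20 14 10
end: lo=0, hi=0; data = 5 9 18 19 11 16 12 13 20 14 10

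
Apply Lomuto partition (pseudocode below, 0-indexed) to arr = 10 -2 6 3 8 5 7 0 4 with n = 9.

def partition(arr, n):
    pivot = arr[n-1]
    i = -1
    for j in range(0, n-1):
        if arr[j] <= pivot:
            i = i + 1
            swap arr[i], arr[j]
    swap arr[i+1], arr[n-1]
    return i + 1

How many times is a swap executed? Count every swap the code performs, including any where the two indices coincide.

4

pivot=4, i=-1
j=0: 10>4, skip
j=1: -2≤4, i=0, swap(0,1) ⇒ -2 10 6 3 8 5 7 0 4
j=2: 6>4, skip
j=3: 3≤4, i=1, swap(1,3) ⇒ -2 3 6 10 8 5 7 0 4
j=4: 8>4, skip
j=5: 5>4, skip
j=6: 7>4, skip
j=7: 0≤4, i=2, swap(2,7) ⇒ -2 3 0 10 8 5 7 6 4
swap(3,8) ⇒ -2 3 0 4 8 5 7 6 10; return 3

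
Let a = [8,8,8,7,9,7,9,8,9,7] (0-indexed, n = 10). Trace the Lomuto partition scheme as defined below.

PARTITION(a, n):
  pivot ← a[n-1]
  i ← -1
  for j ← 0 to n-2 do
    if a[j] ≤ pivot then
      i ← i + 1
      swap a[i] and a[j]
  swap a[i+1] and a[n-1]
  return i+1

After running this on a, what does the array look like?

pivot = a[9] = 7; i = -1
j=0: a[0]=8 > 7 → no swap
j=1: a[1]=8 > 7 → no swap
j=2: a[2]=8 > 7 → no swap
j=3: a[3]=7 ≤ 7 → i=0, swap a[0],a[3] → [7,8,8,8,9,7,9,8,9,7]
j=4: a[4]=9 > 7 → no swap
j=5: a[5]=7 ≤ 7 → i=1, swap a[1],a[5] → [7,7,8,8,9,8,9,8,9,7]
j=6: a[6]=9 > 7 → no swap
j=7: a[7]=8 > 7 → no swap
j=8: a[8]=9 > 7 → no swap
final swap a[2],a[9] → [7,7,7,8,9,8,9,8,9,8]; return 2

[7,7,7,8,9,8,9,8,9,8]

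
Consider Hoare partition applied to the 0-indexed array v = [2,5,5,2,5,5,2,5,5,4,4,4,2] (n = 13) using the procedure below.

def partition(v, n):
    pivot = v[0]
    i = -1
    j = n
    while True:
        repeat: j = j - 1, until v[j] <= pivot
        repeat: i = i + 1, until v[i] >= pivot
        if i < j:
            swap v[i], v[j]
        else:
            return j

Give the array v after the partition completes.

[2,2,2,5,5,5,5,5,5,4,4,4,2]

pivot=2
j stops at 12 (2), i stops at 0 (2); swap ⇒ [2,5,5,2,5,5,2,5,5,4,4,4,2]
j stops at 6 (2), i stops at 1 (5); swap ⇒ [2,2,5,2,5,5,5,5,5,4,4,4,2]
j stops at 3 (2), i stops at 2 (5); swap ⇒ [2,2,2,5,5,5,5,5,5,4,4,4,2]
j stops at 2, i stops at 3; i≥j ⇒ return 2. v=[2,2,2,5,5,5,5,5,5,4,4,4,2]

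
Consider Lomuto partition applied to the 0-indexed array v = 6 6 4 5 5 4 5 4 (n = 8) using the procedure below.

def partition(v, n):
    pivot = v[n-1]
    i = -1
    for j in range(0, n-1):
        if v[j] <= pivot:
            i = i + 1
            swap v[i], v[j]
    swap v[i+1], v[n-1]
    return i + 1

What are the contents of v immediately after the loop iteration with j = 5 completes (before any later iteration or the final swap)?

4 4 6 5 5 6 5 4

pivot = v[7] = 4; i = -1
j=0: v[0]=6 > 4 → no swap
j=1: v[1]=6 > 4 → no swap
j=2: v[2]=4 ≤ 4 → i=0, swap v[0],v[2] → 4 6 6 5 5 4 5 4
j=3: v[3]=5 > 4 → no swap
j=4: v[4]=5 > 4 → no swap
j=5: v[5]=4 ≤ 4 → i=1, swap v[1],v[5] → 4 4 6 5 5 6 5 4
(after j=5) v = 4 4 6 5 5 6 5 4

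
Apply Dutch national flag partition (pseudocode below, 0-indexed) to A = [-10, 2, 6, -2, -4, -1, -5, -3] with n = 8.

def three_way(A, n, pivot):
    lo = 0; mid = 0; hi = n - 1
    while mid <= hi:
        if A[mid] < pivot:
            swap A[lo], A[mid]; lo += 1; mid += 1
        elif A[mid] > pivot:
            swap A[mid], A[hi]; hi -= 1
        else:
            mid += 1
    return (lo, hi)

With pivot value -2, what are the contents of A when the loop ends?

[-10, -3, -5, -4, -2, -1, 6, 2]

lo=0 mid=0 hi=7
-10<-2: swap(0,0), lo=1 mid=1 ⇒ [-10, 2, 6, -2, -4, -1, -5, -3]
2>-2: swap(1,7), hi=6 ⇒ [-10, -3, 6, -2, -4, -1, -5, 2]
-3<-2: swap(1,1), lo=2 mid=2 ⇒ [-10, -3, 6, -2, -4, -1, -5, 2]
6>-2: swap(2,6), hi=5 ⇒ [-10, -3, -5, -2, -4, -1, 6, 2]
-5<-2: swap(2,2), lo=3 mid=3 ⇒ [-10, -3, -5, -2, -4, -1, 6, 2]
-2=-2: mid=4
-4<-2: swap(3,4), lo=4 mid=5 ⇒ [-10, -3, -5, -4, -2, -1, 6, 2]
-1>-2: swap(5,5), hi=4 ⇒ [-10, -3, -5, -4, -2, -1, 6, 2]
done. lo=4 hi=4; A=[-10, -3, -5, -4, -2, -1, 6, 2]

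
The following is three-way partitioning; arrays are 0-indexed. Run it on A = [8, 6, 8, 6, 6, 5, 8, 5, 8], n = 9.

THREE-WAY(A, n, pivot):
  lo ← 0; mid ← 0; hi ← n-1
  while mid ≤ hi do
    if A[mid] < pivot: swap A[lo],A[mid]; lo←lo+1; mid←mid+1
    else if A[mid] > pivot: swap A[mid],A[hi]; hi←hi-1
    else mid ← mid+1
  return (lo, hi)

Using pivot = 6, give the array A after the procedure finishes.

[5, 5, 6, 6, 6, 8, 8, 8, 8]

lo=0 mid=0 hi=8
8>6: swap(0,8), hi=7 ⇒ [8, 6, 8, 6, 6, 5, 8, 5, 8]
8>6: swap(0,7), hi=6 ⇒ [5, 6, 8, 6, 6, 5, 8, 8, 8]
5<6: swap(0,0), lo=1 mid=1 ⇒ [5, 6, 8, 6, 6, 5, 8, 8, 8]
6=6: mid=2
8>6: swap(2,6), hi=5 ⇒ [5, 6, 8, 6, 6, 5, 8, 8, 8]
8>6: swap(2,5), hi=4 ⇒ [5, 6, 5, 6, 6, 8, 8, 8, 8]
5<6: swap(1,2), lo=2 mid=3 ⇒ [5, 5, 6, 6, 6, 8, 8, 8, 8]
6=6: mid=4
6=6: mid=5
done. lo=2 hi=4; A=[5, 5, 6, 6, 6, 8, 8, 8, 8]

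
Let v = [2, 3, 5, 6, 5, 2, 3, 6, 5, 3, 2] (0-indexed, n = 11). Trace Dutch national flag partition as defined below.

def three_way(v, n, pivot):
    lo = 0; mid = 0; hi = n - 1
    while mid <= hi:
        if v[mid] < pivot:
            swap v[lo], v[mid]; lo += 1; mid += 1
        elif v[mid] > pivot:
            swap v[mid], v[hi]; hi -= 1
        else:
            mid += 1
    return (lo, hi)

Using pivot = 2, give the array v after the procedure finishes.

lo=0 mid=0 hi=10
2=2: mid=1
3>2: swap(1,10), hi=9 ⇒ [2, 2, 5, 6, 5, 2, 3, 6, 5, 3, 3]
2=2: mid=2
5>2: swap(2,9), hi=8 ⇒ [2, 2, 3, 6, 5, 2, 3, 6, 5, 5, 3]
3>2: swap(2,8), hi=7 ⇒ [2, 2, 5, 6, 5, 2, 3, 6, 3, 5, 3]
5>2: swap(2,7), hi=6 ⇒ [2, 2, 6, 6, 5, 2, 3, 5, 3, 5, 3]
6>2: swap(2,6), hi=5 ⇒ [2, 2, 3, 6, 5, 2, 6, 5, 3, 5, 3]
3>2: swap(2,5), hi=4 ⇒ [2, 2, 2, 6, 5, 3, 6, 5, 3, 5, 3]
2=2: mid=3
6>2: swap(3,4), hi=3 ⇒ [2, 2, 2, 5, 6, 3, 6, 5, 3, 5, 3]
5>2: swap(3,3), hi=2 ⇒ [2, 2, 2, 5, 6, 3, 6, 5, 3, 5, 3]
done. lo=0 hi=2; v=[2, 2, 2, 5, 6, 3, 6, 5, 3, 5, 3]

[2, 2, 2, 5, 6, 3, 6, 5, 3, 5, 3]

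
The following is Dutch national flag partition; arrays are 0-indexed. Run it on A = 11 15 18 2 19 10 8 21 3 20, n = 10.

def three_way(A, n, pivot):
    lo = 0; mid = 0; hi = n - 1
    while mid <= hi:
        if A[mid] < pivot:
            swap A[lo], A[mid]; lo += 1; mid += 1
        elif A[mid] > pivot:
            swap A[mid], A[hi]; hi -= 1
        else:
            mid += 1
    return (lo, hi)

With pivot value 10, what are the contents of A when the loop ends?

3 8 2 10 19 18 21 15 20 11

lo=0 mid=0 hi=9
11>10: swap(0,9), hi=8 ⇒ 20 15 18 2 19 10 8 21 3 11
20>10: swap(0,8), hi=7 ⇒ 3 15 18 2 19 10 8 21 20 11
3<10: swap(0,0), lo=1 mid=1 ⇒ 3 15 18 2 19 10 8 21 20 11
15>10: swap(1,7), hi=6 ⇒ 3 21 18 2 19 10 8 15 20 11
21>10: swap(1,6), hi=5 ⇒ 3 8 18 2 19 10 21 15 20 11
8<10: swap(1,1), lo=2 mid=2 ⇒ 3 8 18 2 19 10 21 15 20 11
18>10: swap(2,5), hi=4 ⇒ 3 8 10 2 19 18 21 15 20 11
10=10: mid=3
2<10: swap(2,3), lo=3 mid=4 ⇒ 3 8 2 10 19 18 21 15 20 11
19>10: swap(4,4), hi=3 ⇒ 3 8 2 10 19 18 21 15 20 11
done. lo=3 hi=3; A=3 8 2 10 19 18 21 15 20 11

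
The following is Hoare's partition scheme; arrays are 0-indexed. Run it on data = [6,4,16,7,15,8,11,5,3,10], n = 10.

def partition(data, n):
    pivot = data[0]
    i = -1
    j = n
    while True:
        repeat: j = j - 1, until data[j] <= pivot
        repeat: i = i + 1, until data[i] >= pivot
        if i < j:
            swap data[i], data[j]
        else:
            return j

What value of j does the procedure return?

2

pivot = data[0] = 6; i = -1, j = 10
j→8 (data[8]=3≤6), i→0 (data[0]=6≥6); i<j, swap → [3,4,16,7,15,8,11,5,6,10]
j→7 (data[7]=5≤6), i→2 (data[2]=16≥6); i<j, swap → [3,4,5,7,15,8,11,16,6,10]
j→2, i→3; i≥j, return j=2. data = [3,4,5,7,15,8,11,16,6,10]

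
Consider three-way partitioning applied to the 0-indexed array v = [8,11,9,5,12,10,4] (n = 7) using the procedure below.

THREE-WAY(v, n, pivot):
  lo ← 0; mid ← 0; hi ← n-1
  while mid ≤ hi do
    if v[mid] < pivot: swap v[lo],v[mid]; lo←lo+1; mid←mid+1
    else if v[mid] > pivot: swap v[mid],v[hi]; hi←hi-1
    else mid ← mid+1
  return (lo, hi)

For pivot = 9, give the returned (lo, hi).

(3, 3)

pivot = 9; lo=0, mid=0, hi=6
v[mid]=8<9: swap v[0],v[0]; lo=1,mid=1 → [8,11,9,5,12,10,4]
v[mid]=11>9: swap v[1],v[6]; hi=5 → [8,4,9,5,12,10,11]
v[mid]=4<9: swap v[1],v[1]; lo=2,mid=2 → [8,4,9,5,12,10,11]
v[mid]=9=9: mid=3
v[mid]=5<9: swap v[2],v[3]; lo=3,mid=4 → [8,4,5,9,12,10,11]
v[mid]=12>9: swap v[4],v[5]; hi=4 → [8,4,5,9,10,12,11]
v[mid]=10>9: swap v[4],v[4]; hi=3 → [8,4,5,9,10,12,11]
end: lo=3, hi=3; v = [8,4,5,9,10,12,11]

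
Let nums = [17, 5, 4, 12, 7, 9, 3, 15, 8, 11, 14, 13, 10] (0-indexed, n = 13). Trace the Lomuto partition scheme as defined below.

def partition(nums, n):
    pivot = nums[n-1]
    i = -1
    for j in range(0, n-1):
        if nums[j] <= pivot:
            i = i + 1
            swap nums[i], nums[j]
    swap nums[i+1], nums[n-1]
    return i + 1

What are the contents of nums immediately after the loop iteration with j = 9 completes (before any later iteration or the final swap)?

pivot = nums[12] = 10; i = -1
j=0: nums[0]=17 > 10 → no swap
j=1: nums[1]=5 ≤ 10 → i=0, swap nums[0],nums[1] → [5, 17, 4, 12, 7, 9, 3, 15, 8, 11, 14, 13, 10]
j=2: nums[2]=4 ≤ 10 → i=1, swap nums[1],nums[2] → [5, 4, 17, 12, 7, 9, 3, 15, 8, 11, 14, 13, 10]
j=3: nums[3]=12 > 10 → no swap
j=4: nums[4]=7 ≤ 10 → i=2, swap nums[2],nums[4] → [5, 4, 7, 12, 17, 9, 3, 15, 8, 11, 14, 13, 10]
j=5: nums[5]=9 ≤ 10 → i=3, swap nums[3],nums[5] → [5, 4, 7, 9, 17, 12, 3, 15, 8, 11, 14, 13, 10]
j=6: nums[6]=3 ≤ 10 → i=4, swap nums[4],nums[6] → [5, 4, 7, 9, 3, 12, 17, 15, 8, 11, 14, 13, 10]
j=7: nums[7]=15 > 10 → no swap
j=8: nums[8]=8 ≤ 10 → i=5, swap nums[5],nums[8] → [5, 4, 7, 9, 3, 8, 17, 15, 12, 11, 14, 13, 10]
j=9: nums[9]=11 > 10 → no swap
(after j=9) nums = [5, 4, 7, 9, 3, 8, 17, 15, 12, 11, 14, 13, 10]

[5, 4, 7, 9, 3, 8, 17, 15, 12, 11, 14, 13, 10]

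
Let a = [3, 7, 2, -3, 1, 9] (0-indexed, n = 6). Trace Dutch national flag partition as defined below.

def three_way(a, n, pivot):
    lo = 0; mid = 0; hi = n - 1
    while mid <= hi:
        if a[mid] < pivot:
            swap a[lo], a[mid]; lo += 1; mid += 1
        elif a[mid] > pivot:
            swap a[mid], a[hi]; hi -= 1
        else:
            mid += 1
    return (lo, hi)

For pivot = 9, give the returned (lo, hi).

(5, 5)

lo=0 mid=0 hi=5
3<9: swap(0,0), lo=1 mid=1 ⇒ [3, 7, 2, -3, 1, 9]
7<9: swap(1,1), lo=2 mid=2 ⇒ [3, 7, 2, -3, 1, 9]
2<9: swap(2,2), lo=3 mid=3 ⇒ [3, 7, 2, -3, 1, 9]
-3<9: swap(3,3), lo=4 mid=4 ⇒ [3, 7, 2, -3, 1, 9]
1<9: swap(4,4), lo=5 mid=5 ⇒ [3, 7, 2, -3, 1, 9]
9=9: mid=6
done. lo=5 hi=5; a=[3, 7, 2, -3, 1, 9]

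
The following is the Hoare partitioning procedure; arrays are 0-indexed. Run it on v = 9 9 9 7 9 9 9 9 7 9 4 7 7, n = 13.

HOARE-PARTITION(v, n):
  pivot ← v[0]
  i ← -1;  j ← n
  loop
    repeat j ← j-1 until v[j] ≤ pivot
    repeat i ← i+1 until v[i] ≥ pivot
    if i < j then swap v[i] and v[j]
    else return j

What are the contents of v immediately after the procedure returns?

7 7 4 7 9 7 9 9 9 9 9 9 9

pivot = v[0] = 9; i = -1, j = 13
j→12 (v[12]=7≤9), i→0 (v[0]=9≥9); i<j, swap → 7 9 9 7 9 9 9 9 7 9 4 7 9
j→11 (v[11]=7≤9), i→1 (v[1]=9≥9); i<j, swap → 7 7 9 7 9 9 9 9 7 9 4 9 9
j→10 (v[10]=4≤9), i→2 (v[2]=9≥9); i<j, swap → 7 7 4 7 9 9 9 9 7 9 9 9 9
j→9 (v[9]=9≤9), i→4 (v[4]=9≥9); i<j, swap → 7 7 4 7 9 9 9 9 7 9 9 9 9
j→8 (v[8]=7≤9), i→5 (v[5]=9≥9); i<j, swap → 7 7 4 7 9 7 9 9 9 9 9 9 9
j→7 (v[7]=9≤9), i→6 (v[6]=9≥9); i<j, swap → 7 7 4 7 9 7 9 9 9 9 9 9 9
j→6, i→7; i≥j, return j=6. v = 7 7 4 7 9 7 9 9 9 9 9 9 9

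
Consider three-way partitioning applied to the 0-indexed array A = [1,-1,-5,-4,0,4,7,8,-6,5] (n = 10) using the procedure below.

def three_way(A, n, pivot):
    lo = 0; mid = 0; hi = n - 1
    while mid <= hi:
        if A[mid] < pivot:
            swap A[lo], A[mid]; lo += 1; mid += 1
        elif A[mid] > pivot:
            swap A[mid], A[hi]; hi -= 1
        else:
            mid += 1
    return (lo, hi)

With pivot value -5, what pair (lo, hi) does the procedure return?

pivot = -5; lo=0, mid=0, hi=9
A[mid]=1>-5: swap A[0],A[9]; hi=8 → [5,-1,-5,-4,0,4,7,8,-6,1]
A[mid]=5>-5: swap A[0],A[8]; hi=7 → [-6,-1,-5,-4,0,4,7,8,5,1]
A[mid]=-6<-5: swap A[0],A[0]; lo=1,mid=1 → [-6,-1,-5,-4,0,4,7,8,5,1]
A[mid]=-1>-5: swap A[1],A[7]; hi=6 → [-6,8,-5,-4,0,4,7,-1,5,1]
A[mid]=8>-5: swap A[1],A[6]; hi=5 → [-6,7,-5,-4,0,4,8,-1,5,1]
A[mid]=7>-5: swap A[1],A[5]; hi=4 → [-6,4,-5,-4,0,7,8,-1,5,1]
A[mid]=4>-5: swap A[1],A[4]; hi=3 → [-6,0,-5,-4,4,7,8,-1,5,1]
A[mid]=0>-5: swap A[1],A[3]; hi=2 → [-6,-4,-5,0,4,7,8,-1,5,1]
A[mid]=-4>-5: swap A[1],A[2]; hi=1 → [-6,-5,-4,0,4,7,8,-1,5,1]
A[mid]=-5=-5: mid=2
end: lo=1, hi=1; A = [-6,-5,-4,0,4,7,8,-1,5,1]

(1, 1)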